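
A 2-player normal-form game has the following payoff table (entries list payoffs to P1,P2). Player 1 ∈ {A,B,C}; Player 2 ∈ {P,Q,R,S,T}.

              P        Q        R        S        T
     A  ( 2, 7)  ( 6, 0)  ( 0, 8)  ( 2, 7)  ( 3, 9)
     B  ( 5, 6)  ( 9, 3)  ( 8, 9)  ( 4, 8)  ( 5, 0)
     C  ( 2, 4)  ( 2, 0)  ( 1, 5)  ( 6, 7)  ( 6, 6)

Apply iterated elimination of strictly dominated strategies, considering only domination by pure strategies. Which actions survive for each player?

IESDS → P1:{B,C} P2:{R,S}

P1 drop A (B beats it: P:5>2 Q:9>6 R:8>0 S:4>2 T:5>3)
P2 drop P (R beats it: B:9>6 C:5>4)
P2 drop Q (R beats it: B:9>3 C:5>0)
P2 drop T (S beats it: B:8>0 C:7>6)
P1→{B,C} P2→{R,S}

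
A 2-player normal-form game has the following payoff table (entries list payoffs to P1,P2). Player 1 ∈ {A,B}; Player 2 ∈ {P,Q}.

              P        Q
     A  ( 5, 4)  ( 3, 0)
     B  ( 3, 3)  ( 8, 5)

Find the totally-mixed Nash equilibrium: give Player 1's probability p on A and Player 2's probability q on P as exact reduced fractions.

(p,q) = (1/3, 5/7)

P1 indiff ⇒ q·5+(1-q)·3 = q·3+(1-q)·8 ⇒ q(2) = (1-q)(5) ⇒ q = 5/7
P2 indiff ⇒ p·4+(1-p)·3 = p·0+(1-p)·5 ⇒ p(4) = (1-p)(2) ⇒ p = 1/3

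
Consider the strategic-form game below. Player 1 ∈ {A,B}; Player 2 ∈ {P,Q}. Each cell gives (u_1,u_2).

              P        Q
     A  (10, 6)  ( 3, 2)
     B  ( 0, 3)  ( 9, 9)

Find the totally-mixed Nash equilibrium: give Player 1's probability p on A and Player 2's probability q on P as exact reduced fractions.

p=3/5, q=3/8

P1 indiff ⇒ q·10+(1-q)·3 = q·0+(1-q)·9 ⇒ q(10) = (1-q)(6) ⇒ q = 3/8
P2 indiff ⇒ p·6+(1-p)·3 = p·2+(1-p)·9 ⇒ p(4) = (1-p)(6) ⇒ p = 3/5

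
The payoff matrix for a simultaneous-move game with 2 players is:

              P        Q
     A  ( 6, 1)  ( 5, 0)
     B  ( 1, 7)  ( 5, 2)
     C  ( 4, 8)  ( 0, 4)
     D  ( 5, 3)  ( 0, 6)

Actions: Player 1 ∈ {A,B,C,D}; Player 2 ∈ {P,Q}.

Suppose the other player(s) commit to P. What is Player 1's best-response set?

u_1(A vs P) = 6
u_1(B vs P) = 1
u_1(C vs P) = 4
u_1(D vs P) = 5
max payoff 6 at {A}

BR_1 = {A}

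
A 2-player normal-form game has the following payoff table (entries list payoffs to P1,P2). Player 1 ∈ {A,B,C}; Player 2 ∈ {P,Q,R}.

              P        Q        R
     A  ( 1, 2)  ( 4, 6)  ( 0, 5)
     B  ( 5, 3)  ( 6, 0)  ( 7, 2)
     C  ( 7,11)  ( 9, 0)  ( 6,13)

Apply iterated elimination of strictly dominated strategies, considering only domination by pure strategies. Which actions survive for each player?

P1 drop A (B beats it: P:5>1 Q:6>4 R:7>0)
P2 drop Q (P beats it: B:3>0 C:11>0)
P1→{B,C} P2→{P,R}

IESDS → P1:{B,C} P2:{P,R}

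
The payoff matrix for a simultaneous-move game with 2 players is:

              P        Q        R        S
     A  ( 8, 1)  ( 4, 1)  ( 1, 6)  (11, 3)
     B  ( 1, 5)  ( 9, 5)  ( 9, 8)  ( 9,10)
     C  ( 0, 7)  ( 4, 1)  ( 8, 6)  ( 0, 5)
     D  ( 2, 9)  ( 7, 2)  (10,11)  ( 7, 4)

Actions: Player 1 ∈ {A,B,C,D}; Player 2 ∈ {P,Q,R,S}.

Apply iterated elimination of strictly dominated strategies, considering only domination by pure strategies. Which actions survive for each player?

P1 drop C (B beats it: P:1>0 Q:9>4 R:9>8 S:9>0)
P2 drop P (R beats it: A:6>1 B:8>5 D:11>9)
P2 drop Q (R beats it: A:6>1 B:8>5 D:11>2)
P1→{A,B,D} P2→{R,S}

Remaining: P1:{A,B,D} P2:{R,S}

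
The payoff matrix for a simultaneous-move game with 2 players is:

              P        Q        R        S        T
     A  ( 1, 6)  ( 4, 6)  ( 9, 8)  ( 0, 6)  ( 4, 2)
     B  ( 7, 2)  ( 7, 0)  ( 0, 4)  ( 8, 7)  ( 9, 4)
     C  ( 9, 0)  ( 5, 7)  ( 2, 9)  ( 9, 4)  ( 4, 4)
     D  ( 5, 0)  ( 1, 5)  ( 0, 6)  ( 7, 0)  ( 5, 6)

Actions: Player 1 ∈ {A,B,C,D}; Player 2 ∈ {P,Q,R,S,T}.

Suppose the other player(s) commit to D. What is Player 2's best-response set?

BR_2 = {R,T}

u_2(P vs D) = 0
u_2(Q vs D) = 5
u_2(R vs D) = 6
u_2(S vs D) = 0
u_2(T vs D) = 6
max payoff 6 at {R,T}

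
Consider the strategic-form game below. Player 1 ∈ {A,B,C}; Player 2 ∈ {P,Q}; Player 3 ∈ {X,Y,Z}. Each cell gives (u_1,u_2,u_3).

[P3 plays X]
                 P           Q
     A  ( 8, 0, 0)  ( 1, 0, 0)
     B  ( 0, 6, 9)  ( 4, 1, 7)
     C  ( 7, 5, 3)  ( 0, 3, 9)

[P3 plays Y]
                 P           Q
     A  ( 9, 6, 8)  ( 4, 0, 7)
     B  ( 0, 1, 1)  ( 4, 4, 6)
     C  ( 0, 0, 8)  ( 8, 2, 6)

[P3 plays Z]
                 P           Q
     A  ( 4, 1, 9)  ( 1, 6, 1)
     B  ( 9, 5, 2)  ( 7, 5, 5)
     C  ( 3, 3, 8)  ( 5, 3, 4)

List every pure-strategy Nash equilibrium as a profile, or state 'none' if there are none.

(A,P,X): not NE [P3→Z gives 9>0]
(A,P,Y): not NE [P3→Z gives 9>8]
(A,P,Z): not NE [P1→B gives 9>4; P2→Q gives 6>1]
(A,Q,X): not NE [P1→B gives 4>1; P3→Y gives 7>0]
(A,Q,Y): not NE [P1→C gives 8>4; P2→P gives 6>0]
(A,Q,Z): not NE [P1→B gives 7>1; P3→Y gives 7>1]
(B,P,X): not NE [P1→A gives 8>0]
(B,P,Y): not NE [P1→A gives 9>0; P2→Q gives 4>1; P3→X gives 9>1]
(B,P,Z): not NE [P3→X gives 9>2]
(B,Q,X): not NE [P2→P gives 6>1]
(B,Q,Y): not NE [P1→C gives 8>4; P3→X gives 7>6]
(B,Q,Z): not NE [P3→X gives 7>5]
(C,P,X): not NE [P1→A gives 8>7; P3→Z gives 8>3]
(C,P,Y): not NE [P1→A gives 9>0; P2→Q gives 2>0]
(C,P,Z): not NE [P1→B gives 9>3]
(C,Q,X): not NE [P1→B gives 4>0; P2→P gives 5>3]
(C,Q,Y): not NE [P3→X gives 9>6]
(C,Q,Z): not NE [P1→B gives 7>5; P3→X gives 9>4]

Equilibria: none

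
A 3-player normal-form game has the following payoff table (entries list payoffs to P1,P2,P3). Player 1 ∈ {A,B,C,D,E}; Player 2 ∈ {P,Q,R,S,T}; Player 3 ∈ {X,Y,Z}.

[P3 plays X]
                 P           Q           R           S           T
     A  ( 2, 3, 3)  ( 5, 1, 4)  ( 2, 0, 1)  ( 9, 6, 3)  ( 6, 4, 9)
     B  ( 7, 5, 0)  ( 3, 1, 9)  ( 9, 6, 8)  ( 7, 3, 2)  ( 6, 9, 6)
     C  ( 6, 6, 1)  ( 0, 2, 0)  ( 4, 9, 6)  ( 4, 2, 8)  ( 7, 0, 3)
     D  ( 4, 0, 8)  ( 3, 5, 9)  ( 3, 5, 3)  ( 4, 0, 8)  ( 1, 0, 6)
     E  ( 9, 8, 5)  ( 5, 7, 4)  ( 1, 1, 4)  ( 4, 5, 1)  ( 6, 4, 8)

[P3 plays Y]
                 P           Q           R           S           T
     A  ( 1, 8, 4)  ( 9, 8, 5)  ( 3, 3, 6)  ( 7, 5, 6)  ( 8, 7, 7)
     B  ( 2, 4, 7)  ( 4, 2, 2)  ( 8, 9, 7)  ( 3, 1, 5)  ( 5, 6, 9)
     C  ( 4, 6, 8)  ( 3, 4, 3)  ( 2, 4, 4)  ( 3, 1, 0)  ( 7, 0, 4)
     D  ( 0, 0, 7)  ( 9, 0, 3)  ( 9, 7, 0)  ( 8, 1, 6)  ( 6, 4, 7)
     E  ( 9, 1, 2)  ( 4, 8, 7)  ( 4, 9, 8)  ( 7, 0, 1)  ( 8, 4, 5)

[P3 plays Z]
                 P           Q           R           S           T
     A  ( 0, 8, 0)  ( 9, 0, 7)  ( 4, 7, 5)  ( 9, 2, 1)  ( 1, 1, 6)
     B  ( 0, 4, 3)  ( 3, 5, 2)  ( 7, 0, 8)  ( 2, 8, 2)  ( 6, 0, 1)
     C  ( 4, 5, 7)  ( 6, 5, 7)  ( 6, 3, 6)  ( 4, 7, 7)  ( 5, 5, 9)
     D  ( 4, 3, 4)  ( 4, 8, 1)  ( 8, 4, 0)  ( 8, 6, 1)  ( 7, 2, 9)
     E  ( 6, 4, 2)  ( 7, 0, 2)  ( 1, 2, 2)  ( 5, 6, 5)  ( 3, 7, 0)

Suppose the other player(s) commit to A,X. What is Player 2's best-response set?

u_2(P vs A,X) = 3
u_2(Q vs A,X) = 1
u_2(R vs A,X) = 0
u_2(S vs A,X) = 6
u_2(T vs A,X) = 4
max payoff 6 at {S}

argmax u_2 = {S}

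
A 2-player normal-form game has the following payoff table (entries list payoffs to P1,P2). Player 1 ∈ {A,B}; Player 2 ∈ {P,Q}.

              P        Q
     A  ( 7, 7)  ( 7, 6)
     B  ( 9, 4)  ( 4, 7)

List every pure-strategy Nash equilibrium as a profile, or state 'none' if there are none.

PSNE: ∅

(A,P): not NE [P1→B gives 9>7]
(A,Q): not NE [P2→P gives 7>6]
(B,P): not NE [P2→Q gives 7>4]
(B,Q): not NE [P1→A gives 7>4]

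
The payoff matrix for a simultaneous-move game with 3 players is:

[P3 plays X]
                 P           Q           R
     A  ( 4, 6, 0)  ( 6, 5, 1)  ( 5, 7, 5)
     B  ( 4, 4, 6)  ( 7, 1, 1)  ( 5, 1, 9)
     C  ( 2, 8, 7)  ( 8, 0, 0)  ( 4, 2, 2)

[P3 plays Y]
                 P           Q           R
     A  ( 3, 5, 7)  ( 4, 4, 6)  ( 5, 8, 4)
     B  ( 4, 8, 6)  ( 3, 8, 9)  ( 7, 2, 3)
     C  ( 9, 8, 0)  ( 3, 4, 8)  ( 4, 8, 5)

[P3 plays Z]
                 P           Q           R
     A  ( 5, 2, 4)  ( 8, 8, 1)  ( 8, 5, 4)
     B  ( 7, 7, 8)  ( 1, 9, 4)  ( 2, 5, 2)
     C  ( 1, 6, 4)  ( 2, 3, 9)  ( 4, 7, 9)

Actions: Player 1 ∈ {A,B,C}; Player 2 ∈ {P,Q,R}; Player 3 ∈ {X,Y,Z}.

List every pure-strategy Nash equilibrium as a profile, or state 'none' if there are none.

(A,P,X): not NE [P2→R gives 7>6; P3→Y gives 7>0]
(A,P,Y): not NE [P1→C gives 9>3; P2→R gives 8>5]
(A,P,Z): not NE [P1→B gives 7>5; P2→Q gives 8>2; P3→Y gives 7>4]
(A,Q,X): not NE [P1→C gives 8>6; P2→R gives 7>5; P3→Y gives 6>1]
(A,Q,Y): not NE [P2→R gives 8>4]
(A,Q,Z): not NE [P3→Y gives 6>1]
(A,R,X): NE
(A,R,Y): not NE [P1→B gives 7>5; P3→X gives 5>4]
(A,R,Z): not NE [P2→Q gives 8>5; P3→X gives 5>4]
(B,P,X): not NE [P3→Z gives 8>6]
(B,P,Y): not NE [P1→C gives 9>4; P3→Z gives 8>6]
(B,P,Z): not NE [P2→Q gives 9>7]
(B,Q,X): not NE [P1→C gives 8>7; P2→P gives 4>1; P3→Y gives 9>1]
(B,Q,Y): not NE [P1→A gives 4>3]
(B,Q,Z): not NE [P1→A gives 8>1; P3→Y gives 9>4]
(B,R,X): not NE [P2→P gives 4>1]
(B,R,Y): not NE [P2→Q gives 8>2; P3→X gives 9>3]
(B,R,Z): not NE [P1→A gives 8>2; P2→Q gives 9>5; P3→X gives 9>2]
(C,P,X): not NE [P1→B gives 4>2]
(C,P,Y): not NE [P3→X gives 7>0]
(C,P,Z): not NE [P1→B gives 7>1; P2→R gives 7>6; P3→X gives 7>4]
(C,Q,X): not NE [P2→P gives 8>0; P3→Z gives 9>0]
(C,Q,Y): not NE [P1→A gives 4>3; P2→R gives 8>4; P3→Z gives 9>8]
(C,Q,Z): not NE [P1→A gives 8>2; P2→R gives 7>3]
(C,R,X): not NE [P1→B gives 5>4; P2→P gives 8>2; P3→Z gives 9>2]
(C,R,Y): not NE [P1→B gives 7>4; P3→Z gives 9>5]
(C,R,Z): not NE [P1→A gives 8>4]

PSNE = {(A,R,X)}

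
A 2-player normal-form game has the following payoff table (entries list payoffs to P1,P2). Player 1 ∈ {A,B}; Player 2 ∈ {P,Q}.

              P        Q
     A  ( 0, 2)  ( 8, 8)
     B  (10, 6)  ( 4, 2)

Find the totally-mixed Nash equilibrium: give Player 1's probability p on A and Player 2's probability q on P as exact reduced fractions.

(p,q) = (2/5, 2/7)

P1 indiff ⇒ q·0+(1-q)·8 = q·10+(1-q)·4 ⇒ q(-10) = (1-q)(-4) ⇒ q = 2/7
P2 indiff ⇒ p·2+(1-p)·6 = p·8+(1-p)·2 ⇒ p(-6) = (1-p)(-4) ⇒ p = 2/5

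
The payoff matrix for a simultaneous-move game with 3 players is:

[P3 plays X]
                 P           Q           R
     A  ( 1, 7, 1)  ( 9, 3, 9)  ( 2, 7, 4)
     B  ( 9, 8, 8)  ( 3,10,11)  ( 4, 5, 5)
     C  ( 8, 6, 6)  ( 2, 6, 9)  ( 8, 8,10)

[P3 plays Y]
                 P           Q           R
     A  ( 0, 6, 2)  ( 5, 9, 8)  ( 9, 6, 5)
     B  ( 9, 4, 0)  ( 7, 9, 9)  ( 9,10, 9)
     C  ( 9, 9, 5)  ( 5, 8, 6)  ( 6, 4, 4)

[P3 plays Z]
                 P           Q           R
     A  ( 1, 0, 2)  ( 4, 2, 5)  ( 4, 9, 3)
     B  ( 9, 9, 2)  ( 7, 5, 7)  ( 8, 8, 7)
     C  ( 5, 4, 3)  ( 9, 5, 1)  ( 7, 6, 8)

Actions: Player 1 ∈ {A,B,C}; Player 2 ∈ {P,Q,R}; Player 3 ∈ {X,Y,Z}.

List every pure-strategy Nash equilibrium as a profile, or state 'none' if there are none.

(A,P,X): not NE [P1→B gives 9>1; P3→Z gives 2>1]
(A,P,Y): not NE [P1→C gives 9>0; P2→Q gives 9>6]
(A,P,Z): not NE [P1→B gives 9>1; P2→R gives 9>0]
(A,Q,X): not NE [P2→R gives 7>3]
(A,Q,Y): not NE [P1→B gives 7>5; P3→X gives 9>8]
(A,Q,Z): not NE [P1→C gives 9>4; P2→R gives 9>2; P3→X gives 9>5]
(A,R,X): not NE [P1→C gives 8>2; P3→Y gives 5>4]
(A,R,Y): not NE [P2→Q gives 9>6]
(A,R,Z): not NE [P1→B gives 8>4; P3→Y gives 5>3]
(B,P,X): not NE [P2→Q gives 10>8]
(B,P,Y): not NE [P2→R gives 10>4; P3→X gives 8>0]
(B,P,Z): not NE [P3→X gives 8>2]
(B,Q,X): not NE [P1→A gives 9>3]
(B,Q,Y): not NE [P2→R gives 10>9; P3→X gives 11>9]
(B,Q,Z): not NE [P1→C gives 9>7; P2→P gives 9>5; P3→X gives 11>7]
(B,R,X): not NE [P1→C gives 8>4; P2→Q gives 10>5; P3→Y gives 9>5]
(B,R,Y): NE
(B,R,Z): not NE [P2→P gives 9>8; P3→Y gives 9>7]
(C,P,X): not NE [P1→B gives 9>8; P2→R gives 8>6]
(C,P,Y): not NE [P3→X gives 6>5]
(C,P,Z): not NE [P1→B gives 9>5; P2→R gives 6>4; P3→X gives 6>3]
(C,Q,X): not NE [P1→A gives 9>2; P2→R gives 8>6]
(C,Q,Y): not NE [P1→B gives 7>5; P2→P gives 9>8; P3→X gives 9>6]
(C,Q,Z): not NE [P2→R gives 6>5; P3→X gives 9>1]
(C,R,X): NE
(C,R,Y): not NE [P1→B gives 9>6; P2→P gives 9>4; P3→X gives 10>4]
(C,R,Z): not NE [P1→B gives 8>7; P3→X gives 10>8]

NE set: (B,R,Y), (C,R,X)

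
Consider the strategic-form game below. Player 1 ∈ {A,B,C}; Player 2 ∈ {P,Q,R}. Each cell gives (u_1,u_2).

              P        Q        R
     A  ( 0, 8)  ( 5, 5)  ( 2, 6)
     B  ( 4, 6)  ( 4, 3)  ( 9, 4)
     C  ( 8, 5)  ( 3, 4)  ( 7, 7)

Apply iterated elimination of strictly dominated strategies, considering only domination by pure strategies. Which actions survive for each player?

P2 drop Q (P beats it: A:8>5 B:6>3 C:5>4)
P1 drop A (B beats it: P:4>0 R:9>2)
P1→{B,C} P2→{P,R}

IESDS → P1:{B,C} P2:{P,R}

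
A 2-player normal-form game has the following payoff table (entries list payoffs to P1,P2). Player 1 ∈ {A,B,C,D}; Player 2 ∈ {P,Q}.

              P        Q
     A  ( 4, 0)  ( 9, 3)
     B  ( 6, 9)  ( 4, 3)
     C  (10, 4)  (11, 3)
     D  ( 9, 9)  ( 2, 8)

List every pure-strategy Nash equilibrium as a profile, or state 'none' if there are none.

(A,P): not NE [P1→C gives 10>4; P2→Q gives 3>0]
(A,Q): not NE [P1→C gives 11>9]
(B,P): not NE [P1→C gives 10>6]
(B,Q): not NE [P1→C gives 11>4; P2→P gives 9>3]
(C,P): NE
(C,Q): not NE [P2→P gives 4>3]
(D,P): not NE [P1→C gives 10>9]
(D,Q): not NE [P1→C gives 11>2; P2→P gives 9>8]

Nash profiles: (C,P)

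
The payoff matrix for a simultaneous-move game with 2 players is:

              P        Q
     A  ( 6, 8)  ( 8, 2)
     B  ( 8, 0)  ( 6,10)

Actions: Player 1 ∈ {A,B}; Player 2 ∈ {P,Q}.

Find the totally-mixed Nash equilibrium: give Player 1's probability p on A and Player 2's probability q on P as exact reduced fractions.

P1 indiff ⇒ q·6+(1-q)·8 = q·8+(1-q)·6 ⇒ q(-2) = (1-q)(-2) ⇒ q = 1/2
P2 indiff ⇒ p·8+(1-p)·0 = p·2+(1-p)·10 ⇒ p(6) = (1-p)(10) ⇒ p = 5/8

(p,q) = (5/8, 1/2)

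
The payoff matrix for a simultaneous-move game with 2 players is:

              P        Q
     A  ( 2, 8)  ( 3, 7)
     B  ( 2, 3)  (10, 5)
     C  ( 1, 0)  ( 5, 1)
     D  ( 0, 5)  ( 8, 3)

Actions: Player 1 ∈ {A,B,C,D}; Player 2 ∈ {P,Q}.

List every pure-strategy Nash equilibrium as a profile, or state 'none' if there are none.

Nash profiles: (A,P), (B,Q)

(A,P): NE
(A,Q): not NE [P1→B gives 10>3; P2→P gives 8>7]
(B,P): not NE [P2→Q gives 5>3]
(B,Q): NE
(C,P): not NE [P1→B gives 2>1; P2→Q gives 1>0]
(C,Q): not NE [P1→B gives 10>5]
(D,P): not NE [P1→B gives 2>0]
(D,Q): not NE [P1→B gives 10>8; P2→P gives 5>3]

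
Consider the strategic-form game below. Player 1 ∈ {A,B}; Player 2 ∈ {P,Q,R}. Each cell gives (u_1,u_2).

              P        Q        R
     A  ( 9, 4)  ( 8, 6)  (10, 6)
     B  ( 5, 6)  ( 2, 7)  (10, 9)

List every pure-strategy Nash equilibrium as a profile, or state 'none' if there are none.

PSNE = {(A,Q), (A,R), (B,R)}

(A,P): not NE [P2→R gives 6>4]
(A,Q): NE
(A,R): NE
(B,P): not NE [P1→A gives 9>5; P2→R gives 9>6]
(B,Q): not NE [P1→A gives 8>2; P2→R gives 9>7]
(B,R): NE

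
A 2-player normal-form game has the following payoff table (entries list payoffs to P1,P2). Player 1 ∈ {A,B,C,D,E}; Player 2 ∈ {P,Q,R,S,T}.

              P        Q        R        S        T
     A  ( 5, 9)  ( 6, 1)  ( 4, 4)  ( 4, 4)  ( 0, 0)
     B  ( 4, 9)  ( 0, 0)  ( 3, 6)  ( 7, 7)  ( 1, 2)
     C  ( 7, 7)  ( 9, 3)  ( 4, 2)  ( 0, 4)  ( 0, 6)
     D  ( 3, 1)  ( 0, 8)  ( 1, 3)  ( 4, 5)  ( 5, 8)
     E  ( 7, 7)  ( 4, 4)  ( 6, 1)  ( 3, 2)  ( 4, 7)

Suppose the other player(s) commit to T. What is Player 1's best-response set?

BR_1 = {D}

u_1(A vs T) = 0
u_1(B vs T) = 1
u_1(C vs T) = 0
u_1(D vs T) = 5
u_1(E vs T) = 4
max payoff 5 at {D}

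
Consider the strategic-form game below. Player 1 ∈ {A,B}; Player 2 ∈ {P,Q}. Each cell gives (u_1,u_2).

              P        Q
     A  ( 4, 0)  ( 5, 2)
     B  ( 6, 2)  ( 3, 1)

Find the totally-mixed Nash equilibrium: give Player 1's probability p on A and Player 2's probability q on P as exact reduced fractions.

P1 mixes 1/3 on A; P2 mixes 1/2 on P

P1 indiff ⇒ q·4+(1-q)·5 = q·6+(1-q)·3 ⇒ q(-2) = (1-q)(-2) ⇒ q = 1/2
P2 indiff ⇒ p·0+(1-p)·2 = p·2+(1-p)·1 ⇒ p(-2) = (1-p)(-1) ⇒ p = 1/3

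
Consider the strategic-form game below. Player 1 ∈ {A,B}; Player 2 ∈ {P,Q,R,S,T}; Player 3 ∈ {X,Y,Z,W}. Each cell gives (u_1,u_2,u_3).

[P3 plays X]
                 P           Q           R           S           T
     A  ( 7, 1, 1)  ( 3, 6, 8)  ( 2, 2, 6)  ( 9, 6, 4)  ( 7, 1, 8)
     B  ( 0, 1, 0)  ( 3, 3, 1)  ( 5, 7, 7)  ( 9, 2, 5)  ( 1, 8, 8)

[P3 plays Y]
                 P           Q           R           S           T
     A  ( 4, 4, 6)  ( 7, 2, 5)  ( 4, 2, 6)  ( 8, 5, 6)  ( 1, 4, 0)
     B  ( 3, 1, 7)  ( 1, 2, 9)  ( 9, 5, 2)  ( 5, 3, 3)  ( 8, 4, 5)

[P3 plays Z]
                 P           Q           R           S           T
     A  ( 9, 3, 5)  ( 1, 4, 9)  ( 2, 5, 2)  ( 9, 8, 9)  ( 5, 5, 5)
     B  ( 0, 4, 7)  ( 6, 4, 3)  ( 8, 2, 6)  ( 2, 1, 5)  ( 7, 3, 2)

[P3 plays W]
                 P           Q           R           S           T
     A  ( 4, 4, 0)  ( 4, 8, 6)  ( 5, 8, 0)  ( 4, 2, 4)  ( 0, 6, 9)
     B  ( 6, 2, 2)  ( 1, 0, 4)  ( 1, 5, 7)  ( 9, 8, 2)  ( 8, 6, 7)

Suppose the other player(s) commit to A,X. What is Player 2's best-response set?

P2 best: {Q,S}

u_2(P vs A,X) = 1
u_2(Q vs A,X) = 6
u_2(R vs A,X) = 2
u_2(S vs A,X) = 6
u_2(T vs A,X) = 1
max payoff 6 at {Q,S}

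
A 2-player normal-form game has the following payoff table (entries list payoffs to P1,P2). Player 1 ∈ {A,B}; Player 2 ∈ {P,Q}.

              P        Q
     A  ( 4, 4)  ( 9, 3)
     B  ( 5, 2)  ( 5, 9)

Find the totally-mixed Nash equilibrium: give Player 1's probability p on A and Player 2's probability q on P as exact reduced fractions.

(p,q) = (7/8, 4/5)

P1 indiff ⇒ q·4+(1-q)·9 = q·5+(1-q)·5 ⇒ q(-1) = (1-q)(-4) ⇒ q = 4/5
P2 indiff ⇒ p·4+(1-p)·2 = p·3+(1-p)·9 ⇒ p(1) = (1-p)(7) ⇒ p = 7/8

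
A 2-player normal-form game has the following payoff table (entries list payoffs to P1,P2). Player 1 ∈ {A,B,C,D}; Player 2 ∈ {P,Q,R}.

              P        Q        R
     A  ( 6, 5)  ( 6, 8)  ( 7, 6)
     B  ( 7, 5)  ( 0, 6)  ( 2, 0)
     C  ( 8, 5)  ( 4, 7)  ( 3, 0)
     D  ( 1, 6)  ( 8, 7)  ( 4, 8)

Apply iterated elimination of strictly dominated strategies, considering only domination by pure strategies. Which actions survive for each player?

P1 drop B (C beats it: P:8>7 Q:4>0 R:3>2)
P2 drop P (Q beats it: A:8>5 C:7>5 D:7>6)
P1 drop C (A beats it: Q:6>4 R:7>3)
P1→{A,D} P2→{Q,R}

IESDS → P1:{A,D} P2:{Q,R}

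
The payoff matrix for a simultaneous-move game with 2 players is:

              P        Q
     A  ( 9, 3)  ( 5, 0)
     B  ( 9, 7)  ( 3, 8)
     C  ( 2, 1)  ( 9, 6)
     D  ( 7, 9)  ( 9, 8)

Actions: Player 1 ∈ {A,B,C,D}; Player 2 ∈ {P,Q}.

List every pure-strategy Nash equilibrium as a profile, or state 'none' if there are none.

(A,P): NE
(A,Q): not NE [P1→D gives 9>5; P2→P gives 3>0]
(B,P): not NE [P2→Q gives 8>7]
(B,Q): not NE [P1→D gives 9>3]
(C,P): not NE [P1→B gives 9>2; P2→Q gives 6>1]
(C,Q): NE
(D,P): not NE [P1→B gives 9>7]
(D,Q): not NE [P2→P gives 9>8]

NE set: (A,P), (C,Q)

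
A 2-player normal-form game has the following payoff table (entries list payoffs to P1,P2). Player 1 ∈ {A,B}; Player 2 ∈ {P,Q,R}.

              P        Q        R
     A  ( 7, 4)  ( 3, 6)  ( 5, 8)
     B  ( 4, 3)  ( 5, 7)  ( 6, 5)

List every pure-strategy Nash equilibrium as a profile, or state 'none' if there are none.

(A,P): not NE [P2→R gives 8>4]
(A,Q): not NE [P1→B gives 5>3; P2→R gives 8>6]
(A,R): not NE [P1→B gives 6>5]
(B,P): not NE [P1→A gives 7>4; P2→Q gives 7>3]
(B,Q): NE
(B,R): not NE [P2→Q gives 7>5]

NE set: (B,Q)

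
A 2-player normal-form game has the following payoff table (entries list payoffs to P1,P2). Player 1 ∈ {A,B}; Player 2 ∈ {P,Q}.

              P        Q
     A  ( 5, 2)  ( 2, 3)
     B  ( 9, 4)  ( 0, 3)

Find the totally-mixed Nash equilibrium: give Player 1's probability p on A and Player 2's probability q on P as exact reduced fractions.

P1 indiff ⇒ q·5+(1-q)·2 = q·9+(1-q)·0 ⇒ q(-4) = (1-q)(-2) ⇒ q = 1/3
P2 indiff ⇒ p·2+(1-p)·4 = p·3+(1-p)·3 ⇒ p(-1) = (1-p)(-1) ⇒ p = 1/2

p=1/2, q=1/3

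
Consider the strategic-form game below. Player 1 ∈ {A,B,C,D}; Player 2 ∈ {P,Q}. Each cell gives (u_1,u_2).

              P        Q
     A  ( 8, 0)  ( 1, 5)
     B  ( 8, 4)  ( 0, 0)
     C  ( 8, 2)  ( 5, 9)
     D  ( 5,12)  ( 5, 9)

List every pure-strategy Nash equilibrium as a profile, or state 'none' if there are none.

(A,P): not NE [P2→Q gives 5>0]
(A,Q): not NE [P1→D gives 5>1]
(B,P): NE
(B,Q): not NE [P1→D gives 5>0; P2→P gives 4>0]
(C,P): not NE [P2→Q gives 9>2]
(C,Q): NE
(D,P): not NE [P1→C gives 8>5]
(D,Q): not NE [P2→P gives 12>9]

PSNE = {(B,P), (C,Q)}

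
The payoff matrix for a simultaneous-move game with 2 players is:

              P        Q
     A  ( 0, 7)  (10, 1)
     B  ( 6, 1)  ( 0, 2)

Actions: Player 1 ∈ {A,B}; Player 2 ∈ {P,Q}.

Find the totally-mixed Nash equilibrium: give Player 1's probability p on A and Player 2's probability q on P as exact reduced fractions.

p=1/7, q=5/8

P1 indiff ⇒ q·0+(1-q)·10 = q·6+(1-q)·0 ⇒ q(-6) = (1-q)(-10) ⇒ q = 5/8
P2 indiff ⇒ p·7+(1-p)·1 = p·1+(1-p)·2 ⇒ p(6) = (1-p)(1) ⇒ p = 1/7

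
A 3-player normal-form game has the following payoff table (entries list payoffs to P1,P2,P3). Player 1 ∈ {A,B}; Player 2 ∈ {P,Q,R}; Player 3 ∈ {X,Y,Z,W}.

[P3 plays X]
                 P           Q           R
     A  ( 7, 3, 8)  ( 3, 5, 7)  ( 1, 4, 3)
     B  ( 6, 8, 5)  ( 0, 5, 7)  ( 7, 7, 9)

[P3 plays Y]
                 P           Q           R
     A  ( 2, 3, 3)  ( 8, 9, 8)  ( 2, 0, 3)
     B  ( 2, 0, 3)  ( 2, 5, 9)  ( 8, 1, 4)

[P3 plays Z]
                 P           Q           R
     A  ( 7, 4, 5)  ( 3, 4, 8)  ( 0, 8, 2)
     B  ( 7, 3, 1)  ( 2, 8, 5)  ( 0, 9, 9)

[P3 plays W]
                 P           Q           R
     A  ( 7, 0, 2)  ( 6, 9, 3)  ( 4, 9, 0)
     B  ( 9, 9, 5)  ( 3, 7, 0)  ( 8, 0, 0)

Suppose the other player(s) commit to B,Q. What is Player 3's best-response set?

u_3(X vs B,Q) = 7
u_3(Y vs B,Q) = 9
u_3(Z vs B,Q) = 5
u_3(W vs B,Q) = 0
max payoff 9 at {Y}

P3 best: {Y}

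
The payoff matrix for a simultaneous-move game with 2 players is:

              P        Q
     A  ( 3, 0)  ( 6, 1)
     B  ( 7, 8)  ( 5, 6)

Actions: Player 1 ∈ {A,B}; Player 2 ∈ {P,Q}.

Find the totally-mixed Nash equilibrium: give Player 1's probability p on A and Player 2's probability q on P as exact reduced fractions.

P1 indiff ⇒ q·3+(1-q)·6 = q·7+(1-q)·5 ⇒ q(-4) = (1-q)(-1) ⇒ q = 1/5
P2 indiff ⇒ p·0+(1-p)·8 = p·1+(1-p)·6 ⇒ p(-1) = (1-p)(-2) ⇒ p = 2/3

P1 mixes 2/3 on A; P2 mixes 1/5 on P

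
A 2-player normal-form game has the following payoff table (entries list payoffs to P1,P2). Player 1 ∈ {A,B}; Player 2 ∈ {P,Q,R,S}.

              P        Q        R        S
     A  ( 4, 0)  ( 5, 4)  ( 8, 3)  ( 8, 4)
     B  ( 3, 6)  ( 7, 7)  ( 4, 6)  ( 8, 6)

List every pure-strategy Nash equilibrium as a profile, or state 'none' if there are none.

(A,P): not NE [P2→S gives 4>0]
(A,Q): not NE [P1→B gives 7>5]
(A,R): not NE [P2→S gives 4>3]
(A,S): NE
(B,P): not NE [P1→A gives 4>3; P2→Q gives 7>6]
(B,Q): NE
(B,R): not NE [P1→A gives 8>4; P2→Q gives 7>6]
(B,S): not NE [P2→Q gives 7>6]

PSNE = {(A,S), (B,Q)}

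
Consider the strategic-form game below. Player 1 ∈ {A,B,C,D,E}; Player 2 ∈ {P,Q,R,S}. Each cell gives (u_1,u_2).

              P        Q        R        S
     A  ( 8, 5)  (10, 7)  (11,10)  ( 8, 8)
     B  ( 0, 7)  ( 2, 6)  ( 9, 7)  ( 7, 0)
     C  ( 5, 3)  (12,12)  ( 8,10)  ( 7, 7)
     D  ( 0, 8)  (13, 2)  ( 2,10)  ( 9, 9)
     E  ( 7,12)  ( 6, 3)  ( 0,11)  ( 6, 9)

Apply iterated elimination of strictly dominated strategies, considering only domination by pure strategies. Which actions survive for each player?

P1 drop B (A beats it: P:8>0 Q:10>2 R:11>9 S:8>7)
P1 drop E (A beats it: P:8>7 Q:10>6 R:11>0 S:8>6)
P2 drop P (R beats it: A:10>5 C:10>3 D:10>8)
P2 drop S (R beats it: A:10>8 C:10>7 D:10>9)
P1→{A,C,D} P2→{Q,R}

IESDS → P1:{A,C,D} P2:{Q,R}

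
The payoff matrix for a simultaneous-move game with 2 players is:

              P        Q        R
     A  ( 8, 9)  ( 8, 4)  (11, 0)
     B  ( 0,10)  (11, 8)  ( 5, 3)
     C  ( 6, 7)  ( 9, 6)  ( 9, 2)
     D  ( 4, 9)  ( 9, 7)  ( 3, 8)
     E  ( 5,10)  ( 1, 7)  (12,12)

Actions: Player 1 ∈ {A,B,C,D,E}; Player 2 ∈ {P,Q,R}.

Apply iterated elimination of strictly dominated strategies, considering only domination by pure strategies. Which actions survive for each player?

P2 drop Q (P beats it: A:9>4 B:10>8 C:7>6 D:9>7 E:10>7)
P1 drop B (A beats it: P:8>0 R:11>5)
P1 drop C (A beats it: P:8>6 R:11>9)
P1 drop D (A beats it: P:8>4 R:11>3)
P1→{A,E} P2→{P,R}

IESDS → P1:{A,E} P2:{P,R}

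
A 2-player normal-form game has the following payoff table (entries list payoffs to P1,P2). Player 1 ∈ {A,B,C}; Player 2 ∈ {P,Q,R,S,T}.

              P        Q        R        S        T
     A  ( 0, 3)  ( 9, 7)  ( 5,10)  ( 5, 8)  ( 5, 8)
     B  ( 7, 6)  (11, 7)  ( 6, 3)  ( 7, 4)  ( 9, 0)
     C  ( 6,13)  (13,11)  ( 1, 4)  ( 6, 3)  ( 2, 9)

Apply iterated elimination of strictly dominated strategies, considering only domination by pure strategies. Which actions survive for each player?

Survivors P1:{B,C} P2:{P,Q}

P1 drop A (B beats it: P:7>0 Q:11>9 R:6>5 S:7>5 T:9>5)
P2 drop R (P beats it: B:6>3 C:13>4)
P2 drop S (P beats it: B:6>4 C:13>3)
P2 drop T (P beats it: B:6>0 C:13>9)
P1→{B,C} P2→{P,Q}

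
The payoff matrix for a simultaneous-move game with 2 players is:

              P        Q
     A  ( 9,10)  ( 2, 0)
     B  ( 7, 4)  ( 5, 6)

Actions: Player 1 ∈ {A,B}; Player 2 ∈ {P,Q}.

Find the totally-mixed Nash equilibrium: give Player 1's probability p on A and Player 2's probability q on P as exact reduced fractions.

(p,q) = (1/6, 3/5)

P1 indiff ⇒ q·9+(1-q)·2 = q·7+(1-q)·5 ⇒ q(2) = (1-q)(3) ⇒ q = 3/5
P2 indiff ⇒ p·10+(1-p)·4 = p·0+(1-p)·6 ⇒ p(10) = (1-p)(2) ⇒ p = 1/6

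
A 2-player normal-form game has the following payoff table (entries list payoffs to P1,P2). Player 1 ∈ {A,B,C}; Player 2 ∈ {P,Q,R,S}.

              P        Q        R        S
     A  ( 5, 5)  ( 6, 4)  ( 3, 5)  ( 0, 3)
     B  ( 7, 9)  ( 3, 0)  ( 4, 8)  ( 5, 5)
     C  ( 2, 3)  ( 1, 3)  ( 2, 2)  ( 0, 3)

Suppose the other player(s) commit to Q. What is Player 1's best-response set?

P1 best: {A}

u_1(A vs Q) = 6
u_1(B vs Q) = 3
u_1(C vs Q) = 1
max payoff 6 at {A}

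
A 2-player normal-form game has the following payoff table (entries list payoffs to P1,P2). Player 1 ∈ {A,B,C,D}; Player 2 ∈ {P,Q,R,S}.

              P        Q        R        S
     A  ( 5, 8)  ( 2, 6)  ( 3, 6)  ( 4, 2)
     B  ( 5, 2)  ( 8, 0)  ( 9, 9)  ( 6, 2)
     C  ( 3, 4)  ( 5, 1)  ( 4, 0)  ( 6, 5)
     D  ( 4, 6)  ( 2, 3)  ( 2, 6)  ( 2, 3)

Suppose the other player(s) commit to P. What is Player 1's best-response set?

u_1(A vs P) = 5
u_1(B vs P) = 5
u_1(C vs P) = 3
u_1(D vs P) = 4
max payoff 5 at {A,B}

BR_1 = {A,B}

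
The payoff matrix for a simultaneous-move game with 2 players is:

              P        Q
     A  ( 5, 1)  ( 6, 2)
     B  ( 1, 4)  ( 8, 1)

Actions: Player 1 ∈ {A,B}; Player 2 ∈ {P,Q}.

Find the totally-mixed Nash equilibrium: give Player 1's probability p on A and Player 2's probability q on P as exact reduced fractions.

p=3/4, q=1/3

P1 indiff ⇒ q·5+(1-q)·6 = q·1+(1-q)·8 ⇒ q(4) = (1-q)(2) ⇒ q = 1/3
P2 indiff ⇒ p·1+(1-p)·4 = p·2+(1-p)·1 ⇒ p(-1) = (1-p)(-3) ⇒ p = 3/4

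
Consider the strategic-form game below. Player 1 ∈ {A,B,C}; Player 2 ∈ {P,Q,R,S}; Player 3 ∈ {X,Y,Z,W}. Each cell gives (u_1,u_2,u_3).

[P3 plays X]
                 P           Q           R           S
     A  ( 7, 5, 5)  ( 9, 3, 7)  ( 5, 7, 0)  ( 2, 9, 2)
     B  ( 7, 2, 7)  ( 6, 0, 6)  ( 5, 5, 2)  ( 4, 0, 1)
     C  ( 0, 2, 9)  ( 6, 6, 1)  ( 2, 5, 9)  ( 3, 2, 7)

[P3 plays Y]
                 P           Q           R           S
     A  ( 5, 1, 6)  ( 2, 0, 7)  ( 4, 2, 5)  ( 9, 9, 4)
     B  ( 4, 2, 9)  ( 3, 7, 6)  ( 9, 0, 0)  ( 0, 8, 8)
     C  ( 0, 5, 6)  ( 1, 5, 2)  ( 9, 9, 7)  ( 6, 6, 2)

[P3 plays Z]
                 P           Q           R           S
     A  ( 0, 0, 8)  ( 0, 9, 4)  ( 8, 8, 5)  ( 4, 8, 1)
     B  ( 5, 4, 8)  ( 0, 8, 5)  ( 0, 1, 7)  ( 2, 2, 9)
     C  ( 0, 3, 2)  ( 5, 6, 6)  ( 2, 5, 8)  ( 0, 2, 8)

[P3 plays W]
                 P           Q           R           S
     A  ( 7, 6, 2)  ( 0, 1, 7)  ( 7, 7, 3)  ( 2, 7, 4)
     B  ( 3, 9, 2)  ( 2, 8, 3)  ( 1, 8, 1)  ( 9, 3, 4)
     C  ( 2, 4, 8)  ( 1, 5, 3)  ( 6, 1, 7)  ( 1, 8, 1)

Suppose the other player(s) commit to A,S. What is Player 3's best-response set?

u_3(X vs A,S) = 2
u_3(Y vs A,S) = 4
u_3(Z vs A,S) = 1
u_3(W vs A,S) = 4
max payoff 4 at {Y,W}

BR_3 = {Y,W}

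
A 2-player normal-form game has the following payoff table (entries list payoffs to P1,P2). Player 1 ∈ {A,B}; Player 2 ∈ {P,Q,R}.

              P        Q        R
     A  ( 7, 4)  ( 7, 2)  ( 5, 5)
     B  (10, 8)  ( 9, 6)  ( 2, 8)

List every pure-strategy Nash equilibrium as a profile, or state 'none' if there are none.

(A,P): not NE [P1→B gives 10>7; P2→R gives 5>4]
(A,Q): not NE [P1→B gives 9>7; P2→R gives 5>2]
(A,R): NE
(B,P): NE
(B,Q): not NE [P2→R gives 8>6]
(B,R): not NE [P1→A gives 5>2]

NE set: (A,R), (B,P)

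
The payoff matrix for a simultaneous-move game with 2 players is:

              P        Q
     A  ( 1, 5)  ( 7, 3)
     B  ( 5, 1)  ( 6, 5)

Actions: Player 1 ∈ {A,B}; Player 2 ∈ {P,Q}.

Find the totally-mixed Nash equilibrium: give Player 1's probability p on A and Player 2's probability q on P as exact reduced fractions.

p=2/3, q=1/5

P1 indiff ⇒ q·1+(1-q)·7 = q·5+(1-q)·6 ⇒ q(-4) = (1-q)(-1) ⇒ q = 1/5
P2 indiff ⇒ p·5+(1-p)·1 = p·3+(1-p)·5 ⇒ p(2) = (1-p)(4) ⇒ p = 2/3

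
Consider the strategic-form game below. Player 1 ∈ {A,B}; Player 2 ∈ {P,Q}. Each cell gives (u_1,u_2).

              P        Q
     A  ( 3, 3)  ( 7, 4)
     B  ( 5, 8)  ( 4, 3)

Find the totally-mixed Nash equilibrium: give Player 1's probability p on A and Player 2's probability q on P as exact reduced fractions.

P1 mixes 5/6 on A; P2 mixes 3/5 on P

P1 indiff ⇒ q·3+(1-q)·7 = q·5+(1-q)·4 ⇒ q(-2) = (1-q)(-3) ⇒ q = 3/5
P2 indiff ⇒ p·3+(1-p)·8 = p·4+(1-p)·3 ⇒ p(-1) = (1-p)(-5) ⇒ p = 5/6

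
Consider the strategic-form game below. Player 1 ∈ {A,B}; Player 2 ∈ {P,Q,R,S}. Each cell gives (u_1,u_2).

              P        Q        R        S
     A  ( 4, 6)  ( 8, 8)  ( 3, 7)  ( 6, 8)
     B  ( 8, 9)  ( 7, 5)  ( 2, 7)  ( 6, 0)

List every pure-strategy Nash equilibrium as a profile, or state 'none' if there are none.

(A,P): not NE [P1→B gives 8>4; P2→S gives 8>6]
(A,Q): NE
(A,R): not NE [P2→S gives 8>7]
(A,S): NE
(B,P): NE
(B,Q): not NE [P1→A gives 8>7; P2→P gives 9>5]
(B,R): not NE [P1→A gives 3>2; P2→P gives 9>7]
(B,S): not NE [P2→P gives 9>0]

NE set: (A,Q), (A,S), (B,P)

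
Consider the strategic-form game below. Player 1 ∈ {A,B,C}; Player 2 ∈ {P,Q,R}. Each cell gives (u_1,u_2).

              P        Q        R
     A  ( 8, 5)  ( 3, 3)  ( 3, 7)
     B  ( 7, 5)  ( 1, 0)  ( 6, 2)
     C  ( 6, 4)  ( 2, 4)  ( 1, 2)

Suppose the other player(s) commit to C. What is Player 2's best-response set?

u_2(P vs C) = 4
u_2(Q vs C) = 4
u_2(R vs C) = 2
max payoff 4 at {P,Q}

argmax u_2 = {P,Q}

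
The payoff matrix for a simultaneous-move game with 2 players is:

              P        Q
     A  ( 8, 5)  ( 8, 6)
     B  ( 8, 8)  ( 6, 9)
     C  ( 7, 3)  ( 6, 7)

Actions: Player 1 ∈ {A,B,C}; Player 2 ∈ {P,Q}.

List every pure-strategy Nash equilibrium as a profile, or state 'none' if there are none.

NE set: (A,Q)

(A,P): not NE [P2→Q gives 6>5]
(A,Q): NE
(B,P): not NE [P2→Q gives 9>8]
(B,Q): not NE [P1→A gives 8>6]
(C,P): not NE [P1→B gives 8>7; P2→Q gives 7>3]
(C,Q): not NE [P1→A gives 8>6]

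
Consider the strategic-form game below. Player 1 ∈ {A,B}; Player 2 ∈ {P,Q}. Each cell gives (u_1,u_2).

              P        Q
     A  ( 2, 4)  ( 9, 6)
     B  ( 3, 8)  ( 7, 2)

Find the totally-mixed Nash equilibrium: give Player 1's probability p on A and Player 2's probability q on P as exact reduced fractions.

P1 indiff ⇒ q·2+(1-q)·9 = q·3+(1-q)·7 ⇒ q(-1) = (1-q)(-2) ⇒ q = 2/3
P2 indiff ⇒ p·4+(1-p)·8 = p·6+(1-p)·2 ⇒ p(-2) = (1-p)(-6) ⇒ p = 3/4

p=3/4, q=2/3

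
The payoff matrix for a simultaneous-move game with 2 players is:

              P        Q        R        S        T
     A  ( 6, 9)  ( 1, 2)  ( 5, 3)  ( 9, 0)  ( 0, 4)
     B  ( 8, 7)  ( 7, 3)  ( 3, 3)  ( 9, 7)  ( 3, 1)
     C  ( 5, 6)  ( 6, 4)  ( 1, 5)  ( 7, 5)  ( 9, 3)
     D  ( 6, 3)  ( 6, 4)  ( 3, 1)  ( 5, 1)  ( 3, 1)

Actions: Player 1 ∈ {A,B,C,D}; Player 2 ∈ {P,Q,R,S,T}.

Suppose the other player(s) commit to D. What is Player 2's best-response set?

u_2(P vs D) = 3
u_2(Q vs D) = 4
u_2(R vs D) = 1
u_2(S vs D) = 1
u_2(T vs D) = 1
max payoff 4 at {Q}

BR_2 = {Q}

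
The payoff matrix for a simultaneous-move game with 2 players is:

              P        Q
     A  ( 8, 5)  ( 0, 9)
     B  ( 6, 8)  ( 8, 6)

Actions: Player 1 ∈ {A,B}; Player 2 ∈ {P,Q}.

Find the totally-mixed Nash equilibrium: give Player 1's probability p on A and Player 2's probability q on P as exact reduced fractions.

P1 indiff ⇒ q·8+(1-q)·0 = q·6+(1-q)·8 ⇒ q(2) = (1-q)(8) ⇒ q = 4/5
P2 indiff ⇒ p·5+(1-p)·8 = p·9+(1-p)·6 ⇒ p(-4) = (1-p)(-2) ⇒ p = 1/3

(p,q) = (1/3, 4/5)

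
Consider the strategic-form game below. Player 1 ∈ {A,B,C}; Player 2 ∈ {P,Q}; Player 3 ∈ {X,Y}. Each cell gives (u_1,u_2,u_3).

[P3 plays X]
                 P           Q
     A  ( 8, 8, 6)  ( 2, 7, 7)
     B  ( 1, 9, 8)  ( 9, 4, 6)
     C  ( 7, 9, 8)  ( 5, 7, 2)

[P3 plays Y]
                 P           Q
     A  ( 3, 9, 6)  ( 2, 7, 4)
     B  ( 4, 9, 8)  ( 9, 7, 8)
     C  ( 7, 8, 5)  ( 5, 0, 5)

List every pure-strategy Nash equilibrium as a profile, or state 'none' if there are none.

(A,P,X): NE
(A,P,Y): not NE [P1→C gives 7>3]
(A,Q,X): not NE [P1→B gives 9>2; P2→P gives 8>7]
(A,Q,Y): not NE [P1→B gives 9>2; P2→P gives 9>7; P3→X gives 7>4]
(B,P,X): not NE [P1→A gives 8>1]
(B,P,Y): not NE [P1→C gives 7>4]
(B,Q,X): not NE [P2→P gives 9>4; P3→Y gives 8>6]
(B,Q,Y): not NE [P2→P gives 9>7]
(C,P,X): not NE [P1→A gives 8>7]
(C,P,Y): not NE [P3→X gives 8>5]
(C,Q,X): not NE [P1→B gives 9>5; P2→P gives 9>7; P3→Y gives 5>2]
(C,Q,Y): not NE [P1→B gives 9>5; P2→P gives 8>0]

Nash profiles: (A,P,X)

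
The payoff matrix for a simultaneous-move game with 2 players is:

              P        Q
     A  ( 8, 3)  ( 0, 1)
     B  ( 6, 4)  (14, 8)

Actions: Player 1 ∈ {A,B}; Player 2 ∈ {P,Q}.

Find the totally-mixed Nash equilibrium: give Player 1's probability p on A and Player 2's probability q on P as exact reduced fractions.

(p,q) = (2/3, 7/8)

P1 indiff ⇒ q·8+(1-q)·0 = q·6+(1-q)·14 ⇒ q(2) = (1-q)(14) ⇒ q = 7/8
P2 indiff ⇒ p·3+(1-p)·4 = p·1+(1-p)·8 ⇒ p(2) = (1-p)(4) ⇒ p = 2/3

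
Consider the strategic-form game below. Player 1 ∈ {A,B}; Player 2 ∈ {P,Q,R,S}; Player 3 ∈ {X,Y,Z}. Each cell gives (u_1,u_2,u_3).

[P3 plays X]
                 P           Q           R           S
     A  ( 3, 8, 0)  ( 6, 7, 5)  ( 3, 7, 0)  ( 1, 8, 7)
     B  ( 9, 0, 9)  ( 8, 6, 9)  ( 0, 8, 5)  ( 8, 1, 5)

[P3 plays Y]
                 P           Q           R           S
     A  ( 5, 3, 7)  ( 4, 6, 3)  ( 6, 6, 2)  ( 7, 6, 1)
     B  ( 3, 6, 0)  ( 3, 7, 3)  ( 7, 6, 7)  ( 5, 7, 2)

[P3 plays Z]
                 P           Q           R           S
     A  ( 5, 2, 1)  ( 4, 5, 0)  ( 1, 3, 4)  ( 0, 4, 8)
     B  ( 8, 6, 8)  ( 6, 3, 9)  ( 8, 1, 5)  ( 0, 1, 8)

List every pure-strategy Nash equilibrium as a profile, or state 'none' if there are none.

No pure NE.

(A,P,X): not NE [P1→B gives 9>3; P3→Y gives 7>0]
(A,P,Y): not NE [P2→S gives 6>3]
(A,P,Z): not NE [P1→B gives 8>5; P2→Q gives 5>2; P3→Y gives 7>1]
(A,Q,X): not NE [P1→B gives 8>6; P2→S gives 8>7]
(A,Q,Y): not NE [P3→X gives 5>3]
(A,Q,Z): not NE [P1→B gives 6>4; P3→X gives 5>0]
(A,R,X): not NE [P2→S gives 8>7; P3→Z gives 4>0]
(A,R,Y): not NE [P1→B gives 7>6; P3→Z gives 4>2]
(A,R,Z): not NE [P1→B gives 8>1; P2→Q gives 5>3]
(A,S,X): not NE [P1→B gives 8>1; P3→Z gives 8>7]
(A,S,Y): not NE [P3→Z gives 8>1]
(A,S,Z): not NE [P2→Q gives 5>4]
(B,P,X): not NE [P2→R gives 8>0]
(B,P,Y): not NE [P1→A gives 5>3; P2→S gives 7>6; P3→X gives 9>0]
(B,P,Z): not NE [P3→X gives 9>8]
(B,Q,X): not NE [P2→R gives 8>6]
(B,Q,Y): not NE [P1→A gives 4>3; P3→Z gives 9>3]
(B,Q,Z): not NE [P2→P gives 6>3]
(B,R,X): not NE [P1→A gives 3>0; P3→Y gives 7>5]
(B,R,Y): not NE [P2→S gives 7>6]
(B,R,Z): not NE [P2→P gives 6>1; P3→Y gives 7>5]
(B,S,X): not NE [P2→R gives 8>1; P3→Z gives 8>5]
(B,S,Y): not NE [P1→A gives 7>5; P3→Z gives 8>2]
(B,S,Z): not NE [P2→P gives 6>1]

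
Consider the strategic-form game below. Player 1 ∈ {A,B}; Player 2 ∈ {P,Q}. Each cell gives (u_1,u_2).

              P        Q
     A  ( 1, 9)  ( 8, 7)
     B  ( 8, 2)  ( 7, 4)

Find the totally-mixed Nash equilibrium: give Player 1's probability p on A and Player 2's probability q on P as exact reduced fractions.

P1 indiff ⇒ q·1+(1-q)·8 = q·8+(1-q)·7 ⇒ q(-7) = (1-q)(-1) ⇒ q = 1/8
P2 indiff ⇒ p·9+(1-p)·2 = p·7+(1-p)·4 ⇒ p(2) = (1-p)(2) ⇒ p = 1/2

p=1/2, q=1/8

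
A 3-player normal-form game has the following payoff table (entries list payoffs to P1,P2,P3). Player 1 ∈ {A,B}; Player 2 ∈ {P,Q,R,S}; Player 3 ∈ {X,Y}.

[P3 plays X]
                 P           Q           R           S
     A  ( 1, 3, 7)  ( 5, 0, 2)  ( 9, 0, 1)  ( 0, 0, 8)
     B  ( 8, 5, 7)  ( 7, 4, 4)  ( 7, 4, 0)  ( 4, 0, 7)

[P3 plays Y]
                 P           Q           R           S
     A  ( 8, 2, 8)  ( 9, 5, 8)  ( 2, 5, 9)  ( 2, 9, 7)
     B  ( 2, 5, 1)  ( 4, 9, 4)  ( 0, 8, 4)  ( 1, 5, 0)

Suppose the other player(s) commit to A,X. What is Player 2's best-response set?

u_2(P vs A,X) = 3
u_2(Q vs A,X) = 0
u_2(R vs A,X) = 0
u_2(S vs A,X) = 0
max payoff 3 at {P}

BR_2 = {P}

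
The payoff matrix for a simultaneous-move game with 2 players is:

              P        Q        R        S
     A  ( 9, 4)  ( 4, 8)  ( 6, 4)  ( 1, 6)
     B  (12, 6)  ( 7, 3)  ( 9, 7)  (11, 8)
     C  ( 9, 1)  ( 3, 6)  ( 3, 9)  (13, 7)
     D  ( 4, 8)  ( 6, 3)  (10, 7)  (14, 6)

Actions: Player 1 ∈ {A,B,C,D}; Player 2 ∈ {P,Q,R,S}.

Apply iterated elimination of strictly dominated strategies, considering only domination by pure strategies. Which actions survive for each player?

Remaining: P1:{B,C,D} P2:{P,R,S}

P1 drop A (B beats it: P:12>9 Q:7>4 R:9>6 S:11>1)
P2 drop Q (R beats it: B:7>3 C:9>6 D:7>3)
P1→{B,C,D} P2→{P,R,S}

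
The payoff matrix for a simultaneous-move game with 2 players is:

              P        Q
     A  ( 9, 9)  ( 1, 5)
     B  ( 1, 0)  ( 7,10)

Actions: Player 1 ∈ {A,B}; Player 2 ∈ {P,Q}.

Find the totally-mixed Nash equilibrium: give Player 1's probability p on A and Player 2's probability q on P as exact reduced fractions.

P1 mixes 5/7 on A; P2 mixes 3/7 on P

P1 indiff ⇒ q·9+(1-q)·1 = q·1+(1-q)·7 ⇒ q(8) = (1-q)(6) ⇒ q = 3/7
P2 indiff ⇒ p·9+(1-p)·0 = p·5+(1-p)·10 ⇒ p(4) = (1-p)(10) ⇒ p = 5/7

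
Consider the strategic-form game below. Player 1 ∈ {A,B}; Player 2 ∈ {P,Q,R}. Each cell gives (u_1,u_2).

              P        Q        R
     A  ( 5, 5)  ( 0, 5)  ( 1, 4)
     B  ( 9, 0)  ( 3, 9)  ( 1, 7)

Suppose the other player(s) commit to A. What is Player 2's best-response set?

BR_2 = {P,Q}

u_2(P vs A) = 5
u_2(Q vs A) = 5
u_2(R vs A) = 4
max payoff 5 at {P,Q}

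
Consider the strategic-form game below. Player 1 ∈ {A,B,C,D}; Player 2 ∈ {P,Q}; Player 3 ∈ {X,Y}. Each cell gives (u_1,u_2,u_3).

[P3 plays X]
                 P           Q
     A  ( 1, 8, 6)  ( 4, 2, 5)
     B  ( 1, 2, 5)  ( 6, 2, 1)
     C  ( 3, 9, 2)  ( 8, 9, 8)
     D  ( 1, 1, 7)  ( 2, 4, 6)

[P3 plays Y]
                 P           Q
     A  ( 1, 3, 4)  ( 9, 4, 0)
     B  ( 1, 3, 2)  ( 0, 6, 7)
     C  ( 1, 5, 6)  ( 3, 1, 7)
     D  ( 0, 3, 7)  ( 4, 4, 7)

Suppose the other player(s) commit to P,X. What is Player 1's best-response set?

argmax u_1 = {C}

u_1(A vs P,X) = 1
u_1(B vs P,X) = 1
u_1(C vs P,X) = 3
u_1(D vs P,X) = 1
max payoff 3 at {C}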